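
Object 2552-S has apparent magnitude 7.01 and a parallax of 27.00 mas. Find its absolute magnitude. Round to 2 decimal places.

d = 1/p = 1/0.02700″ = 37.037 pc.
m − M = 5 log₁₀(37.037) − 5 = 7.8432 − 5 = 2.8432.
M = m − (m − M) = 7.01 − 2.8432 = 4.17.

M = 4.17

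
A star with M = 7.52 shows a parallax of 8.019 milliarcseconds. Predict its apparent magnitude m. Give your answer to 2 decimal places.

m = 13.00

d = 1/p = 1/0.008019″ = 124.7 pc.
m − M = 5 log₁₀ d − 5 = 5 log₁₀(124.7) − 5 = 10.4793 − 5 = 5.4793.
m = M + (m − M) = 7.52 + 5.4793 = 13.00.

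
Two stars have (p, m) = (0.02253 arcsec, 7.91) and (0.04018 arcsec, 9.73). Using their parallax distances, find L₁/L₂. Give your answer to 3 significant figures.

d₁ = 1/p₁ = 1/0.02253″ = 44.385 pc; d₂ = 1/p₂ = 1/0.04018″ = 24.888 pc.
M₁ = m₁ − 5 log₁₀ d₁ + 5 = 7.91 − 8.2362 + 5 = 4.6738.
M₂ = 9.73 − 6.9799 + 5 = 7.7501.
L₁/L₂ = 10^(0.4(M₂ − M₁)) = 10^(0.4 × 3.0763) = 10^1.23052 = 17.003.

L₁/L₂ = 17.0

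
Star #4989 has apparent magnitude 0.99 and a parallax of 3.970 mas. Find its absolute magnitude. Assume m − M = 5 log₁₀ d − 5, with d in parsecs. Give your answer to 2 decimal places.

d = 1/p = 1/0.003970″ = 251.89 pc.
m − M = 5 log₁₀(251.89) − 5 = 12.0061 − 5 = 7.0061.
M = m − (m − M) = 0.99 − 7.0061 = -6.02.

M = -6.02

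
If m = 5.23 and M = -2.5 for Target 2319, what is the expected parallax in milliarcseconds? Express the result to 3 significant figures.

m − M = 5.23 − (-2.5) = 7.73.
d = 10^((m−M)/5 + 1) = 10^2.546 = 351.56 pc.
p = 1/d = 1/351.56 = 0.0028445 arcsec = 2.8445 mas.

2.84 mas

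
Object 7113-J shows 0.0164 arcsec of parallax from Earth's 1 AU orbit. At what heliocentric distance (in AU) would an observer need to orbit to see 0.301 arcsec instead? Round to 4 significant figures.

18.35 AU

Parallax scales linearly with baseline: p ∝ B, so B = p_target / p_Earth × 1 AU.
B = 0.301 / 0.0164 = 18.354 AU.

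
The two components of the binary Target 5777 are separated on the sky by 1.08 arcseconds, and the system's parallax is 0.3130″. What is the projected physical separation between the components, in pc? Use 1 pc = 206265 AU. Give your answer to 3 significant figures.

d = 1/p = 1/0.3130″ = 3.1949 pc.
At distance d (pc), an angle of θ arcsec spans θ·d AU: s = 1.08 × 3.1949 = 3.4505 AU.
= 3.4505 / 206265 = 1.6728 × 10^-5 pc.

1.67 × 10^-5 pc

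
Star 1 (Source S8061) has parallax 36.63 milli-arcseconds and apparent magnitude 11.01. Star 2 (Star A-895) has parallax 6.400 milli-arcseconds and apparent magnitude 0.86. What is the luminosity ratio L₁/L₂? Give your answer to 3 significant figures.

d₁ = 1/p₁ = 1/0.03663″ = 27.3 pc; d₂ = 1/p₂ = 1/0.006400″ = 156.25 pc.
M₁ = m₁ − 5 log₁₀ d₁ + 5 = 11.01 − 7.1808 + 5 = 8.8292.
M₂ = 0.86 − 10.9691 + 5 = -5.1091.
L₁/L₂ = 10^(0.4(M₂ − M₁)) = 10^(0.4 × (-13.9383)) = 10^(-5.57532) = 0.0000026588.

L₁/L₂ = 2.66 × 10^-6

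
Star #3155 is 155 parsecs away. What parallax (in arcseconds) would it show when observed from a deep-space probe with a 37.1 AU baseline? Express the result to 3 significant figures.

p (arcsec) = B (AU) / d (pc).
p = 37.1 / 155 = 0.23935 arcsec.

0.239 arcsec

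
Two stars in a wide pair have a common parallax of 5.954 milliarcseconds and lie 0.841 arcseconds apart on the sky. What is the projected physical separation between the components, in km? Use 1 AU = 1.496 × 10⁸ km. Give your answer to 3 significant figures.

d = 1/p = 1/0.005954″ = 167.95 pc.
At distance d (pc), an angle of θ arcsec spans θ·d AU: s = 0.841 × 167.95 = 141.25 AU.
= 141.25 × 1.496 × 10⁸ km = 2.1131 × 10^10 km.

2.11 × 10^10 km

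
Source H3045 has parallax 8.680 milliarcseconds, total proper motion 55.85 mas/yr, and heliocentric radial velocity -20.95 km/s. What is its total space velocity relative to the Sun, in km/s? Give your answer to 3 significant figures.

37.0 km/s

d = 1/p = 1/0.008680″ = 115.21 pc.
μ = 55.85 mas/yr = 0.05585 ″/yr.
v_t = 4.740 μ d = 4.740 × 0.05585 × 115.21 = 30.499 km/s.
v = √(v_r² + v_t²) = √((-20.95)² + 30.499²) = √1369.09 = 37.001 km/s.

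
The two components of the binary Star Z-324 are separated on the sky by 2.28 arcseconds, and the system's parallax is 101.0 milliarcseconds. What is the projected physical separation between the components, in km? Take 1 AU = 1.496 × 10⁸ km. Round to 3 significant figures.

3.38 × 10^9 km

d = 1/p = 1/0.1010″ = 9.901 pc.
At distance d (pc), an angle of θ arcsec spans θ·d AU: s = 2.28 × 9.901 = 22.574 AU.
= 22.574 × 1.496 × 10⁸ km = 3.3771 × 10^9 km.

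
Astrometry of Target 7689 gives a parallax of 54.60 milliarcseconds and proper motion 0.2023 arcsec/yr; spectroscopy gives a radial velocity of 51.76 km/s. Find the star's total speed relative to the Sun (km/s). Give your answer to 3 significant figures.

d = 1/p = 1/0.05460″ = 18.315 pc.
v_t = 4.740 μ d = 4.740 × 0.2023 × 18.315 = 17.562 km/s.
v = √(v_r² + v_t²) = √(51.76² + 17.562²) = √2987.52 = 54.658 km/s.

54.7 km/s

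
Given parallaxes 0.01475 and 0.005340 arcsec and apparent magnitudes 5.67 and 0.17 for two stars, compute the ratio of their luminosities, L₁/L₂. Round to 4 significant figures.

L₁/L₂ = 0.0008270

d₁ = 1/p₁ = 1/0.01475″ = 67.797 pc; d₂ = 1/p₂ = 1/0.005340″ = 187.27 pc.
M₁ = m₁ − 5 log₁₀ d₁ + 5 = 5.67 − 9.1561 + 5 = 1.5139.
M₂ = 0.17 − 11.3623 + 5 = -6.1923.
L₁/L₂ = 10^(0.4(M₂ − M₁)) = 10^(0.4 × (-7.7062)) = 10^(-3.08248) = 0.00082703.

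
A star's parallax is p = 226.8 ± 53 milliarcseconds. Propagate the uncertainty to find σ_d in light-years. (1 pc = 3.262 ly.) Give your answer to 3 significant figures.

d = 1/p, so σ_d = σ_p / p².
σ_d = 0.0530 / (0.2268)² = 0.0530 / 0.051438 = 1.0304 pc = 1.0304 × 3.262 ly = 3.3612 ly.

3.36 ly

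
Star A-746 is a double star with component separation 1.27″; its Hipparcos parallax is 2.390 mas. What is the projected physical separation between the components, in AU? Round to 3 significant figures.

d = 1/p = 1/0.002390″ = 418.41 pc.
At distance d (pc), an angle of θ arcsec spans θ·d AU: s = 1.27 × 418.41 = 531.38 AU.

531 AU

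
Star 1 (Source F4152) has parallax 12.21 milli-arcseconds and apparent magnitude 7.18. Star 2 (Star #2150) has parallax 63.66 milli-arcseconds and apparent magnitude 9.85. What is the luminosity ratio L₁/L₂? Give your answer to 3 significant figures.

d₁ = 1/p₁ = 1/0.01221″ = 81.9 pc; d₂ = 1/p₂ = 1/0.06366″ = 15.708 pc.
M₁ = m₁ − 5 log₁₀ d₁ + 5 = 7.18 − 9.5664 + 5 = 2.6136.
M₂ = 9.85 − 5.9806 + 5 = 8.8694.
L₁/L₂ = 10^(0.4(M₂ − M₁)) = 10^(0.4 × 6.2558) = 10^2.50232 = 317.92.

L₁/L₂ = 318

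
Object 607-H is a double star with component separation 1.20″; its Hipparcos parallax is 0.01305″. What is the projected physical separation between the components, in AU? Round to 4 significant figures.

d = 1/p = 1/0.01305″ = 76.628 pc.
At distance d (pc), an angle of θ arcsec spans θ·d AU: s = 1.20 × 76.628 = 91.954 AU.

91.95 AU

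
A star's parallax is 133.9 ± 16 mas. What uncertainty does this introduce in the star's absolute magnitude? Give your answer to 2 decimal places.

σ_M = 0.26 mag

M = m − 5 log₁₀ d + 5 = m + 5 log₁₀ p + 5, so ∂M/∂p = 5/(p ln 10).
σ_M = (5/ln 10) · (σ_p/p) = 2.1715 × 16/133.9 = 2.1715 × 0.11949 = 0.25947.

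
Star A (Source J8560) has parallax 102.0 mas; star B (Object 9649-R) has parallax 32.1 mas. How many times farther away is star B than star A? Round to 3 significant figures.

Since d = 1/p, d_B/d_A = p_A/p_B.
= 102.0 / 32.1 = 3.1776.

3.18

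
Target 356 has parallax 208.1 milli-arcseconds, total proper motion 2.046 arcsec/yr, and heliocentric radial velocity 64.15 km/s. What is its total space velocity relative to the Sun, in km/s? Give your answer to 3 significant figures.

79.3 km/s

d = 1/p = 1/0.2081″ = 4.8054 pc.
v_t = 4.740 μ d = 4.740 × 2.046 × 4.8054 = 46.603 km/s.
v = √(v_r² + v_t²) = √(64.15² + 46.603²) = √6287.06 = 79.291 km/s.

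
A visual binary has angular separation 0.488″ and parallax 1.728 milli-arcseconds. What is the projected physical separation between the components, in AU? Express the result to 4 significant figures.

282.4 AU

d = 1/p = 1/0.001728″ = 578.7 pc.
At distance d (pc), an angle of θ arcsec spans θ·d AU: s = 0.488 × 578.7 = 282.41 AU.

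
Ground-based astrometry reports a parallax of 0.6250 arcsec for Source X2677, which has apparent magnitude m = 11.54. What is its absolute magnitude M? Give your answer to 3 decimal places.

d = 1/p = 1/0.6250″ = 1.6 pc.
m − M = 5 log₁₀(1.6) − 5 = 1.0206 − 5 = -3.9794.
M = m − (m − M) = 11.54 − (-3.9794) = 15.519.

M = 15.519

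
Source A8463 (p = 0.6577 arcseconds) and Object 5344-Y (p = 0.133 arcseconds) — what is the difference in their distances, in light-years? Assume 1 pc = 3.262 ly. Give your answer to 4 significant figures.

19.57 ly

d_A = 1/0.6577″ = 1.5205 pc; d_B = 1/0.1330″ = 7.5188 pc.
|d_B − d_A| = |7.5188 − 1.5205| = 5.9983 pc = 5.9983 × 3.262 ly = 19.566 ly.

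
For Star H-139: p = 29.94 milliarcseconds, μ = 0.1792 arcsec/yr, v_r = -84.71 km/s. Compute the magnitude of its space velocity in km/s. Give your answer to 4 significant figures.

d = 1/p = 1/0.02994″ = 33.4 pc.
v_t = 4.740 μ d = 4.740 × 0.1792 × 33.4 = 28.37 km/s.
v = √(v_r² + v_t²) = √((-84.71)² + 28.37²) = √7980.64 = 89.334 km/s.

89.33 km/s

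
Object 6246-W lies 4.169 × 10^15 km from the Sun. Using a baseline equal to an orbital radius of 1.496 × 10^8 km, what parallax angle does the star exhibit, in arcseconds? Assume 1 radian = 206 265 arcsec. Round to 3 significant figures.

θ ≈ B/d = (1.496 × 10^8) / (4.169 × 10^15) = 3.5884 × 10^-8 rad.
In arcseconds: 3.5884 × 10^-8 × 206265 = 0.0074016″.

0.00740 arcsec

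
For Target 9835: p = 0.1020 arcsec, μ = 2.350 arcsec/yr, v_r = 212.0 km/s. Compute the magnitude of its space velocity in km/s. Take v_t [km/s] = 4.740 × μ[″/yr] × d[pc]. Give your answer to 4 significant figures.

d = 1/p = 1/0.1020″ = 9.8039 pc.
v_t = 4.740 μ d = 4.740 × 2.350 × 9.8039 = 109.21 km/s.
v = √(v_r² + v_t²) = √(212.0² + 109.21²) = √56870.8 = 238.48 km/s.

238.5 km/s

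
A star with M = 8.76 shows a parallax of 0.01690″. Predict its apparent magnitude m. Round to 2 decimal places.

d = 1/p = 1/0.01690″ = 59.172 pc.
m − M = 5 log₁₀ d − 5 = 5 log₁₀(59.172) − 5 = 8.8606 − 5 = 3.8606.
m = M + (m − M) = 8.76 + 3.8606 = 12.62.

m = 12.62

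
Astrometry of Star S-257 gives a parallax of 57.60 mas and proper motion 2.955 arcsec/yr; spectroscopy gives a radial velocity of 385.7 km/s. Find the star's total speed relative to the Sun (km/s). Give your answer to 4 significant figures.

d = 1/p = 1/0.05760″ = 17.361 pc.
v_t = 4.740 μ d = 4.740 × 2.955 × 17.361 = 243.17 km/s.
v = √(v_r² + v_t²) = √(385.7² + 243.17²) = √207896 = 455.96 km/s.

456.0 km/s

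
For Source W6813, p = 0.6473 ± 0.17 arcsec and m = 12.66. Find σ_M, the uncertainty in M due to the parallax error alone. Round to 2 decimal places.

M = m − 5 log₁₀ d + 5 = m + 5 log₁₀ p + 5, so ∂M/∂p = 5/(p ln 10).
σ_M = (5/ln 10) · (σ_p/p) = 2.1715 × 0.17/0.6473 = 2.1715 × 0.26263 = 0.5703.

σ_M = 0.57 mag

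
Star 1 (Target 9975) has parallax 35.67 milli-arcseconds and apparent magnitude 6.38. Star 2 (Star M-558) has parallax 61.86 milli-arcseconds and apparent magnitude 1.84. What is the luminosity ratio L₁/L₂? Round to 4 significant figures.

L₁/L₂ = 0.04594

d₁ = 1/p₁ = 1/0.03567″ = 28.035 pc; d₂ = 1/p₂ = 1/0.06186″ = 16.166 pc.
M₁ = m₁ − 5 log₁₀ d₁ + 5 = 6.38 − 7.2385 + 5 = 4.1415.
M₂ = 1.84 − 6.0430 + 5 = 0.7970.
L₁/L₂ = 10^(0.4(M₂ − M₁)) = 10^(0.4 × (-3.3445)) = 10^(-1.33780) = 0.045941.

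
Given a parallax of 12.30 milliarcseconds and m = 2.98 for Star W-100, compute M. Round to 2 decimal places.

M = -1.57

d = 1/p = 1/0.01230″ = 81.301 pc.
m − M = 5 log₁₀(81.301) − 5 = 9.5505 − 5 = 4.5505.
M = m − (m − M) = 2.98 − 4.5505 = -1.57.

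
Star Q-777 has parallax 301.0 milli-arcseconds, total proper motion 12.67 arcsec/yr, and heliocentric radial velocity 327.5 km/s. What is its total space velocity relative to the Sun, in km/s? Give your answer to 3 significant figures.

d = 1/p = 1/0.3010″ = 3.3223 pc.
v_t = 4.740 μ d = 4.740 × 12.67 × 3.3223 = 199.52 km/s.
v = √(v_r² + v_t²) = √(327.5² + 199.52²) = √147064 = 383.49 km/s.

383 km/s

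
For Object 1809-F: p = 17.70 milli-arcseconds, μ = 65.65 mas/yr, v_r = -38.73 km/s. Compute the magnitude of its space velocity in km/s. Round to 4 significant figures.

42.53 km/s

d = 1/p = 1/0.01770″ = 56.497 pc.
μ = 65.65 mas/yr = 0.06565 ″/yr.
v_t = 4.740 μ d = 4.740 × 0.06565 × 56.497 = 17.581 km/s.
v = √(v_r² + v_t²) = √((-38.73)² + 17.581²) = √1809.1 = 42.534 km/s.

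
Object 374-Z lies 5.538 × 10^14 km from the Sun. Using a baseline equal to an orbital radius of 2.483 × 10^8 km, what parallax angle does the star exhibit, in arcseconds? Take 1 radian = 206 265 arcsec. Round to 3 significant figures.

θ ≈ B/d = (2.483 × 10^8) / (5.538 × 10^14) = 4.4836 × 10^-7 rad.
In arcseconds: 4.4836 × 10^-7 × 206265 = 0.092481″.

0.0925 arcsec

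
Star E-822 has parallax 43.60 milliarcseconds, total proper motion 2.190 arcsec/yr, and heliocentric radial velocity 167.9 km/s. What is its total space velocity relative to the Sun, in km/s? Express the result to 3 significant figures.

d = 1/p = 1/0.04360″ = 22.936 pc.
v_t = 4.740 μ d = 4.740 × 2.190 × 22.936 = 238.09 km/s.
v = √(v_r² + v_t²) = √(167.9² + 238.09²) = √84877.3 = 291.34 km/s.

291 km/s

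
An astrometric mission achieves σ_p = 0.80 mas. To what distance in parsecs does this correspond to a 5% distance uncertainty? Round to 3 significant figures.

σ_d/d = σ_p/p, so the condition is σ_p/p ≤ 0.05, i.e. p ≥ σ_p/0.05.
p_min = 0.80/0.05 = 16 mas = 0.016 arcsec.
d_max = 1/p_min = 1/0.016 = 62.5 pc.

62.5 pc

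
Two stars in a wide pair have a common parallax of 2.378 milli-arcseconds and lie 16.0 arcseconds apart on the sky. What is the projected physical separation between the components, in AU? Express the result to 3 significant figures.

d = 1/p = 1/0.002378″ = 420.52 pc.
At distance d (pc), an angle of θ arcsec spans θ·d AU: s = 16.0 × 420.52 = 6728.3 AU.

6730 AU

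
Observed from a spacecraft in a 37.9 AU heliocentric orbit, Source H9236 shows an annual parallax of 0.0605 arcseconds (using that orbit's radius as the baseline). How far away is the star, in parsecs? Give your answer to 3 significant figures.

626 pc

With baseline B (in AU) and parallax p (in arcsec), d = B/p parsecs.
d = 37.9 / 0.0605 = 626.45 pc.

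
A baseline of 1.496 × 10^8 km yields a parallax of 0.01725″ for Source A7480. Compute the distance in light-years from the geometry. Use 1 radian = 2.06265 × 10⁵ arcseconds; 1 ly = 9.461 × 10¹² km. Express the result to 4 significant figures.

189.1 ly

θ = 0.01725″ = 0.01725/206265 = 8.3630 × 10^-8 rad.
d = B/θ = (1.496 × 10^8) / (8.3630 × 10^-8) = 1.7888 × 10^15 km = (1.7888 × 10^15) / (9.461 × 10^12) ly = 189.07 ly.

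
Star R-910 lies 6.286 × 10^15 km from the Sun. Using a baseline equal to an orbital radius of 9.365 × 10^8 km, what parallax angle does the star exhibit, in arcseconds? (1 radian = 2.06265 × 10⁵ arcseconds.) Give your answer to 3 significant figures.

θ ≈ B/d = (9.365 × 10^8) / (6.286 × 10^15) = 1.4898 × 10^-7 rad.
In arcseconds: 1.4898 × 10^-7 × 206265 = 0.030729″.

0.0307 arcsec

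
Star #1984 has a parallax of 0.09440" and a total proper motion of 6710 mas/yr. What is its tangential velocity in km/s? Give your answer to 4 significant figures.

336.9 km/s

d = 1/p = 1/0.09440″ = 10.593 pc.
μ = 6710 mas/yr = 6.71 ″/yr.
v_t = 4.74 × μ × d = 4.74 × 6.71 × 10.593 = 336.91 km/s.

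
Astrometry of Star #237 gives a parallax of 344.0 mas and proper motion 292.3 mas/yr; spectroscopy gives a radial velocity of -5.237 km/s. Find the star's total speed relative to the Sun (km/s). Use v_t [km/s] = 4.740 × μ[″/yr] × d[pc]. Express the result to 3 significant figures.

6.61 km/s

d = 1/p = 1/0.3440″ = 2.907 pc.
μ = 292.3 mas/yr = 0.2923 ″/yr.
v_t = 4.740 μ d = 4.740 × 0.2923 × 2.907 = 4.0277 km/s.
v = √(v_r² + v_t²) = √((-5.237)² + 4.0277²) = √43.6485 = 6.6067 km/s.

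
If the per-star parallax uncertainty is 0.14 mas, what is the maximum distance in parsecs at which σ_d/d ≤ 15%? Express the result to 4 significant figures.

σ_d/d = σ_p/p, so the condition is σ_p/p ≤ 0.15, i.e. p ≥ σ_p/0.15.
p_min = 0.14/0.15 = 0.93333 mas = 0.00093333 arcsec.
d_max = 1/p_min = 1/0.00093333 = 1071.4 pc.

1071 pc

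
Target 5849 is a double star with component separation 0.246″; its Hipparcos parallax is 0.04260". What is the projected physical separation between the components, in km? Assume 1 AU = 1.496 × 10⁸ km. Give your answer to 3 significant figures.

8.64 × 10^8 km

d = 1/p = 1/0.04260″ = 23.474 pc.
At distance d (pc), an angle of θ arcsec spans θ·d AU: s = 0.246 × 23.474 = 5.7746 AU.
= 5.7746 × 1.496 × 10⁸ km = 8.6388 × 10^8 km.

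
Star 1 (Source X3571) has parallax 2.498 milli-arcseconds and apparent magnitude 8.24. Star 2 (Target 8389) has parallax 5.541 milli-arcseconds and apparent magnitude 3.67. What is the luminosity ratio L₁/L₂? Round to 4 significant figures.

L₁/L₂ = 0.07311

d₁ = 1/p₁ = 1/0.002498″ = 400.32 pc; d₂ = 1/p₂ = 1/0.005541″ = 180.47 pc.
M₁ = m₁ − 5 log₁₀ d₁ + 5 = 8.24 − 13.0120 + 5 = 0.2280.
M₂ = 3.67 − 11.2820 + 5 = -2.6120.
L₁/L₂ = 10^(0.4(M₂ − M₁)) = 10^(0.4 × (-2.8400)) = 10^(-1.13600) = 0.073114.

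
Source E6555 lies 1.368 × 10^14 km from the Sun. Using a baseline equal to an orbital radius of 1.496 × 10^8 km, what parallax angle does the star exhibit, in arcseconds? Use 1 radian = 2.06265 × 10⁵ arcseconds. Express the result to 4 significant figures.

0.2256 arcsec

θ ≈ B/d = (1.496 × 10^8) / (1.368 × 10^14) = 1.0936 × 10^-6 rad.
In arcseconds: 1.0936 × 10^-6 × 206265 = 0.22557″.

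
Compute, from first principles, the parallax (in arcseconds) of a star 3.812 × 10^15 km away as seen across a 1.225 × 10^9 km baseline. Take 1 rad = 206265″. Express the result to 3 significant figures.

θ ≈ B/d = (1.225 × 10^9) / (3.812 × 10^15) = 3.2135 × 10^-7 rad.
In arcseconds: 3.2135 × 10^-7 × 206265 = 0.066283″.

0.0663 arcsec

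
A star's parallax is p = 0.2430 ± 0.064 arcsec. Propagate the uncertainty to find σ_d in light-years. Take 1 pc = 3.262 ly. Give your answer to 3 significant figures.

d = 1/p, so σ_d = σ_p / p².
σ_d = 0.0640 / (0.2430)² = 0.0640 / 0.059049 = 1.0838 pc = 1.0838 × 3.262 ly = 3.5354 ly.

3.54 ly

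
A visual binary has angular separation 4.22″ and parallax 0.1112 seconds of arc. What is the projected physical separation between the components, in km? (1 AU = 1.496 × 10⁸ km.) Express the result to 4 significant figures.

d = 1/p = 1/0.1112″ = 8.9928 pc.
At distance d (pc), an angle of θ arcsec spans θ·d AU: s = 4.22 × 8.9928 = 37.95 AU.
= 37.95 × 1.496 × 10⁸ km = 5.6773 × 10^9 km.

5.677 × 10^9 km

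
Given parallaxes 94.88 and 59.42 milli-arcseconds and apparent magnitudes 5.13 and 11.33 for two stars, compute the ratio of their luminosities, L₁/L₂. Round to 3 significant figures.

L₁/L₂ = 118

d₁ = 1/p₁ = 1/0.09488″ = 10.54 pc; d₂ = 1/p₂ = 1/0.05942″ = 16.829 pc.
M₁ = m₁ − 5 log₁₀ d₁ + 5 = 5.13 − 5.1142 + 5 = 5.0158.
M₂ = 11.33 − 6.1303 + 5 = 10.1997.
L₁/L₂ = 10^(0.4(M₂ − M₁)) = 10^(0.4 × 5.1839) = 10^2.07356 = 118.46.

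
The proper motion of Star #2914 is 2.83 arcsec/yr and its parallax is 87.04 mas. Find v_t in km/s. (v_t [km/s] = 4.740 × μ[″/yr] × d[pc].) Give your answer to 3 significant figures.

d = 1/p = 1/0.08704″ = 11.489 pc.
v_t = 4.74 × μ × d = 4.74 × 2.83 × 11.489 = 154.12 km/s.

154 km/s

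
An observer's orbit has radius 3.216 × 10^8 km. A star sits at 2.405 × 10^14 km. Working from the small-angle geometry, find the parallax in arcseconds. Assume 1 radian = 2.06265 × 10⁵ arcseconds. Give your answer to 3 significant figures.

0.276 arcsec

θ ≈ B/d = (3.216 × 10^8) / (2.405 × 10^14) = 1.3372 × 10^-6 rad.
In arcseconds: 1.3372 × 10^-6 × 206265 = 0.27582″.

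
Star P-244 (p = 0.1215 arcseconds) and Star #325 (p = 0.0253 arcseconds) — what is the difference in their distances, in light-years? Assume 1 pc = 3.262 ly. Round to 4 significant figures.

d_A = 1/0.1215″ = 8.2305 pc; d_B = 1/0.02530″ = 39.526 pc.
|d_B − d_A| = |39.526 − 8.2305| = 31.296 pc = 31.296 × 3.262 ly = 102.09 ly.

102.1 ly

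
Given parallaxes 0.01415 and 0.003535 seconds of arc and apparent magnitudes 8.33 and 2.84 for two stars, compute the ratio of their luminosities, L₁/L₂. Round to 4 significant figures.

d₁ = 1/p₁ = 1/0.01415″ = 70.671 pc; d₂ = 1/p₂ = 1/0.003535″ = 282.89 pc.
M₁ = m₁ − 5 log₁₀ d₁ + 5 = 8.33 − 9.2462 + 5 = 4.0838.
M₂ = 2.84 − 12.2581 + 5 = -4.4181.
L₁/L₂ = 10^(0.4(M₂ − M₁)) = 10^(0.4 × (-8.5019)) = 10^(-3.40076) = 0.00039741.

L₁/L₂ = 0.0003974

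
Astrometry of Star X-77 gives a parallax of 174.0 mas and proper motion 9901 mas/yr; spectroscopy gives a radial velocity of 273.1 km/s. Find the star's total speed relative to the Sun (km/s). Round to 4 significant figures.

d = 1/p = 1/0.1740″ = 5.7471 pc.
μ = 9901 mas/yr = 9.901 ″/yr.
v_t = 4.740 μ d = 4.740 × 9.901 × 5.7471 = 269.72 km/s.
v = √(v_r² + v_t²) = √(273.1² + 269.72²) = √147332 = 383.84 km/s.

383.8 km/s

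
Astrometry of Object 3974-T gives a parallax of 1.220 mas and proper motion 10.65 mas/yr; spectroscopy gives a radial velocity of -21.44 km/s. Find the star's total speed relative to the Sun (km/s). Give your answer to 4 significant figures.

46.60 km/s

d = 1/p = 1/0.001220″ = 819.67 pc.
μ = 10.65 mas/yr = 0.01065 ″/yr.
v_t = 4.740 μ d = 4.740 × 0.01065 × 819.67 = 41.378 km/s.
v = √(v_r² + v_t²) = √((-21.44)² + 41.378²) = √2171.81 = 46.603 km/s.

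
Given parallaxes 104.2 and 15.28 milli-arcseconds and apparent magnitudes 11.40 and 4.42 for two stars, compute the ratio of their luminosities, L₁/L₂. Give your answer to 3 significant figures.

L₁/L₂ = 3.47 × 10^-5

d₁ = 1/p₁ = 1/0.1042″ = 9.5969 pc; d₂ = 1/p₂ = 1/0.01528″ = 65.445 pc.
M₁ = m₁ − 5 log₁₀ d₁ + 5 = 11.40 − 4.9107 + 5 = 11.4893.
M₂ = 4.42 − 9.0794 + 5 = 0.3406.
L₁/L₂ = 10^(0.4(M₂ − M₁)) = 10^(0.4 × (-11.1487)) = 10^(-4.45948) = 0.000034715.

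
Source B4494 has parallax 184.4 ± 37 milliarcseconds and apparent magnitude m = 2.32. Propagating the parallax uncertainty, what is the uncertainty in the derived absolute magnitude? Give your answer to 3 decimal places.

M = m − 5 log₁₀ d + 5 = m + 5 log₁₀ p + 5, so ∂M/∂p = 5/(p ln 10).
σ_M = (5/ln 10) · (σ_p/p) = 2.1715 × 37/184.4 = 2.1715 × 0.20065 = 0.43571.

σ_M = 0.436 mag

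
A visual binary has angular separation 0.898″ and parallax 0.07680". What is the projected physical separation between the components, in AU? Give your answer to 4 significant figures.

11.69 AU

d = 1/p = 1/0.07680″ = 13.021 pc.
At distance d (pc), an angle of θ arcsec spans θ·d AU: s = 0.898 × 13.021 = 11.693 AU.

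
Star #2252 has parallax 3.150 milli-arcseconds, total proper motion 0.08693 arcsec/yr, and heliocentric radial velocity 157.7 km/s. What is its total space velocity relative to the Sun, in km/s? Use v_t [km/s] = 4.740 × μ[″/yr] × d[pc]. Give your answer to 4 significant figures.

d = 1/p = 1/0.003150″ = 317.46 pc.
v_t = 4.740 μ d = 4.740 × 0.08693 × 317.46 = 130.81 km/s.
v = √(v_r² + v_t²) = √(157.7² + 130.81²) = √41980.5 = 204.89 km/s.

204.9 km/s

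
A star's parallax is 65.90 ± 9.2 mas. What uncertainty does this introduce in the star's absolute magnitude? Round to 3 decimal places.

M = m − 5 log₁₀ d + 5 = m + 5 log₁₀ p + 5, so ∂M/∂p = 5/(p ln 10).
σ_M = (5/ln 10) · (σ_p/p) = 2.1715 × 9.2/65.90 = 2.1715 × 0.13961 = 0.30316.

σ_M = 0.303 mag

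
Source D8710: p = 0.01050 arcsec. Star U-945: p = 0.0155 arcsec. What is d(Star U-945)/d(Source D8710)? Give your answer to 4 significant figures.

Since d = 1/p, d_B/d_A = p_A/p_B.
= 0.01050 / 0.0155 = 0.67742.

0.6774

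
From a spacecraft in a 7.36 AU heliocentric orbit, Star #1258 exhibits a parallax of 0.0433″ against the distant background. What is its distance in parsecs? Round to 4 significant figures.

With baseline B (in AU) and parallax p (in arcsec), d = B/p parsecs.
d = 7.36 / 0.0433 = 169.98 pc.

170.0 pc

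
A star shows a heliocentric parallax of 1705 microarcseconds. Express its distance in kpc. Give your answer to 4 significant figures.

0.5865 kpc

p = 1705 microarcseconds = 0.001705 arcsec.
d = 1/p = 1/0.001705 = 586.51 pc.
= 0.58651 kpc.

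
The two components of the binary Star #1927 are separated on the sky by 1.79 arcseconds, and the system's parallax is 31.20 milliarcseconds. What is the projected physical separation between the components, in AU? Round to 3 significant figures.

d = 1/p = 1/0.03120″ = 32.051 pc.
At distance d (pc), an angle of θ arcsec spans θ·d AU: s = 1.79 × 32.051 = 57.371 AU.

57.4 AU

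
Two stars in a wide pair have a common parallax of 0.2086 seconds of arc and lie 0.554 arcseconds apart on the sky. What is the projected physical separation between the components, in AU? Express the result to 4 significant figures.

d = 1/p = 1/0.2086″ = 4.7939 pc.
At distance d (pc), an angle of θ arcsec spans θ·d AU: s = 0.554 × 4.7939 = 2.6558 AU.

2.656 AU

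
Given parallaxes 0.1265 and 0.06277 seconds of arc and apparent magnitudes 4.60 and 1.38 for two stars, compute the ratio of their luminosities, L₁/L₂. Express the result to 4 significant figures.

L₁/L₂ = 0.01269

d₁ = 1/p₁ = 1/0.1265″ = 7.9051 pc; d₂ = 1/p₂ = 1/0.06277″ = 15.931 pc.
M₁ = m₁ − 5 log₁₀ d₁ + 5 = 4.60 − 4.4895 + 5 = 5.1105.
M₂ = 1.38 − 6.0112 + 5 = 0.3688.
L₁/L₂ = 10^(0.4(M₂ − M₁)) = 10^(0.4 × (-4.7417)) = 10^(-1.89668) = 0.012686.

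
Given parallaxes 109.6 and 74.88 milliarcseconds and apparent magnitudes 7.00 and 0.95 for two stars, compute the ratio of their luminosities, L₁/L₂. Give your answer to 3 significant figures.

d₁ = 1/p₁ = 1/0.1096″ = 9.1241 pc; d₂ = 1/p₂ = 1/0.07488″ = 13.355 pc.
M₁ = m₁ − 5 log₁₀ d₁ + 5 = 7.00 − 4.8010 + 5 = 7.1990.
M₂ = 0.95 − 5.6282 + 5 = 0.3218.
L₁/L₂ = 10^(0.4(M₂ − M₁)) = 10^(0.4 × (-6.8772)) = 10^(-2.75088) = 0.0017747.

L₁/L₂ = 0.00177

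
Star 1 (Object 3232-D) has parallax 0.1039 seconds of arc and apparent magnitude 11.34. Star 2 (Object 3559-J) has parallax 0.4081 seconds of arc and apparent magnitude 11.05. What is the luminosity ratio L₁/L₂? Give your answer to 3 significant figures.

d₁ = 1/p₁ = 1/0.1039″ = 9.6246 pc; d₂ = 1/p₂ = 1/0.4081″ = 2.4504 pc.
M₁ = m₁ − 5 log₁₀ d₁ + 5 = 11.34 − 4.9169 + 5 = 11.4231.
M₂ = 11.05 − 1.9462 + 5 = 14.1038.
L₁/L₂ = 10^(0.4(M₂ − M₁)) = 10^(0.4 × 2.6807) = 10^1.07228 = 11.811.

L₁/L₂ = 11.8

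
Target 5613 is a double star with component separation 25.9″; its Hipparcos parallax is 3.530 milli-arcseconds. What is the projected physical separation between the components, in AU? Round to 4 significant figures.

7337 AU

d = 1/p = 1/0.003530″ = 283.29 pc.
At distance d (pc), an angle of θ arcsec spans θ·d AU: s = 25.9 × 283.29 = 7337.2 AU.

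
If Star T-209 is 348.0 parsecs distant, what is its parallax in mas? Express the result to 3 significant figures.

p = 1/d = 1/348 = 0.0028736 arcsec.
= 0.0028736 × 1000 = 2.8736 mas.

2.87 mas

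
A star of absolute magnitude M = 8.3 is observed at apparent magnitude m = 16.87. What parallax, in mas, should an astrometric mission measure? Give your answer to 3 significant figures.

m − M = 16.87 − 8.3 = 8.57.
d = 10^((m−M)/5 + 1) = 10^2.714 = 517.61 pc.
p = 1/d = 1/517.61 = 0.001932 arcsec = 1.932 mas.

1.93 mas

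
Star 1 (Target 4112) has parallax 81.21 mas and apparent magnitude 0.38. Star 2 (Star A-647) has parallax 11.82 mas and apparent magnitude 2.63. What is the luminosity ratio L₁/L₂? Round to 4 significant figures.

L₁/L₂ = 0.1683

d₁ = 1/p₁ = 1/0.08121″ = 12.314 pc; d₂ = 1/p₂ = 1/0.01182″ = 84.602 pc.
M₁ = m₁ − 5 log₁₀ d₁ + 5 = 0.38 − 5.4520 + 5 = -0.0720.
M₂ = 2.63 − 9.6369 + 5 = -2.0069.
L₁/L₂ = 10^(0.4(M₂ − M₁)) = 10^(0.4 × (-1.9349)) = 10^(-0.77396) = 0.16828.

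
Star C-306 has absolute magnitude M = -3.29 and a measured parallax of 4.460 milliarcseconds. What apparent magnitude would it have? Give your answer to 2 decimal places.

m = 3.46

d = 1/p = 1/0.004460″ = 224.22 pc.
m − M = 5 log₁₀ d − 5 = 5 log₁₀(224.22) − 5 = 11.7534 − 5 = 6.7534.
m = M + (m − M) = -3.29 + 6.7534 = 3.46.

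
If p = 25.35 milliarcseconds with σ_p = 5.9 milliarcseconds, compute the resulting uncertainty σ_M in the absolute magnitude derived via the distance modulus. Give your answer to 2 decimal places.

M = m − 5 log₁₀ d + 5 = m + 5 log₁₀ p + 5, so ∂M/∂p = 5/(p ln 10).
σ_M = (5/ln 10) · (σ_p/p) = 2.1715 × 5.9/25.35 = 2.1715 × 0.23274 = 0.50539.

σ_M = 0.51 mag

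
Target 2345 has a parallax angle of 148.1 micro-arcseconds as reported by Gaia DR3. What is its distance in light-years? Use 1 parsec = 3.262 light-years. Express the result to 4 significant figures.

22030 light years

p = 148.1 micro-arcseconds = 0.0001481 arcsec.
d = 1/p = 1/0.0001481 = 6752.2 pc.
In light-years: 6752.2 × 3.262 = 22026 ly.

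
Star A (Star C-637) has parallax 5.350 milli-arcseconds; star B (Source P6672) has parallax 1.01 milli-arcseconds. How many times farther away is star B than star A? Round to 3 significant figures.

Since d = 1/p, d_B/d_A = p_A/p_B.
= 5.350 / 1.01 = 5.297.

5.30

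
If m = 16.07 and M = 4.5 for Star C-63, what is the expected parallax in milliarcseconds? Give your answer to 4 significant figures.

0.4853 mas

m − M = 16.07 − 4.5 = 11.57.
d = 10^((m−M)/5 + 1) = 10^3.314 = 2060.6 pc.
p = 1/d = 1/2060.6 = 0.0004853 arcsec = 0.4853 mas.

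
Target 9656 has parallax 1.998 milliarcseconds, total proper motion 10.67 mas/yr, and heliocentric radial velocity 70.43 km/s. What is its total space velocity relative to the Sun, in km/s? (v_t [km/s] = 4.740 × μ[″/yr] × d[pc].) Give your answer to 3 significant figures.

d = 1/p = 1/0.001998″ = 500.5 pc.
μ = 10.67 mas/yr = 0.01067 ″/yr.
v_t = 4.740 μ d = 4.740 × 0.01067 × 500.5 = 25.313 km/s.
v = √(v_r² + v_t²) = √(70.43² + 25.313²) = √5601.13 = 74.841 km/s.

74.8 km/s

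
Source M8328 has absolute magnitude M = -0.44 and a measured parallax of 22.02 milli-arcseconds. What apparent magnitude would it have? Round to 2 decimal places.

d = 1/p = 1/0.02202″ = 45.413 pc.
m − M = 5 log₁₀ d − 5 = 5 log₁₀(45.413) − 5 = 8.2859 − 5 = 3.2859.
m = M + (m − M) = -0.44 + 3.2859 = 2.85.

m = 2.85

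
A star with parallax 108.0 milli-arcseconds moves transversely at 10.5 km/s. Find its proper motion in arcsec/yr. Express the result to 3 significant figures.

0.239 arcsec/yr

d = 1/p = 1/0.1080″ = 9.2593 pc.
μ = v_t / (4.74 d) = 10.5 / (4.74 × 9.2593) = 10.5 / 43.889 = 0.23924 ″/yr.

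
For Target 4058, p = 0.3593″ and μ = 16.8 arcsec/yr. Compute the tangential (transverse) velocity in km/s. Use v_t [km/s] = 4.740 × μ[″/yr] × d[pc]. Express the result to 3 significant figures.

222 km/s

d = 1/p = 1/0.3593″ = 2.7832 pc.
v_t = 4.74 × μ × d = 4.74 × 16.8 × 2.7832 = 221.63 km/s.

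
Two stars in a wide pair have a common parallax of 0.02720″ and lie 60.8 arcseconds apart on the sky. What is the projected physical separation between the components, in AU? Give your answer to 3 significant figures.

2240 AU

d = 1/p = 1/0.02720″ = 36.765 pc.
At distance d (pc), an angle of θ arcsec spans θ·d AU: s = 60.8 × 36.765 = 2235.3 AU.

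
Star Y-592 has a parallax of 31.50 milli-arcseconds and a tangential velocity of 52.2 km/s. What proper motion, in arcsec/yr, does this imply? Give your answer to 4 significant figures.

d = 1/p = 1/0.03150″ = 31.746 pc.
μ = v_t / (4.74 d) = 52.2 / (4.74 × 31.746) = 52.2 / 150.48 = 0.34689 ″/yr.

0.3469 arcsec/yr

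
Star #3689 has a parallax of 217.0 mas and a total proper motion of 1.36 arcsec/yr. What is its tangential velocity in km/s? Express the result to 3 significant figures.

d = 1/p = 1/0.2170″ = 4.6083 pc.
v_t = 4.74 × μ × d = 4.74 × 1.36 × 4.6083 = 29.707 km/s.

29.7 km/s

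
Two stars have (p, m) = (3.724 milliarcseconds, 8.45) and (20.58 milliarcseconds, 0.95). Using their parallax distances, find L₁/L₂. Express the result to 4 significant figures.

d₁ = 1/p₁ = 1/0.003724″ = 268.53 pc; d₂ = 1/p₂ = 1/0.02058″ = 48.591 pc.
M₁ = m₁ − 5 log₁₀ d₁ + 5 = 8.45 − 12.1450 + 5 = 1.3050.
M₂ = 0.95 − 8.4328 + 5 = -2.4828.
L₁/L₂ = 10^(0.4(M₂ − M₁)) = 10^(0.4 × (-3.7878)) = 10^(-1.51512) = 0.030541.

L₁/L₂ = 0.03054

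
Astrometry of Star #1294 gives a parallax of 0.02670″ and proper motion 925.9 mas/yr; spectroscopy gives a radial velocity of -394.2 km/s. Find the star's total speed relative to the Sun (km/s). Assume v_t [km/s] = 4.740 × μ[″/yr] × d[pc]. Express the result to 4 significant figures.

d = 1/p = 1/0.02670″ = 37.453 pc.
μ = 925.9 mas/yr = 0.9259 ″/yr.
v_t = 4.740 μ d = 4.740 × 0.9259 × 37.453 = 164.37 km/s.
v = √(v_r² + v_t²) = √((-394.2)² + 164.37²) = √182411 = 427.1 km/s.

427.1 km/s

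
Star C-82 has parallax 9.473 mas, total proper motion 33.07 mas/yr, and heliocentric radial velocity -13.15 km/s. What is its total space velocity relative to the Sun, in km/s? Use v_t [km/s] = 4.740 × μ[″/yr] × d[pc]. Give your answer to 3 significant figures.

d = 1/p = 1/0.009473″ = 105.56 pc.
μ = 33.07 mas/yr = 0.03307 ″/yr.
v_t = 4.740 μ d = 4.740 × 0.03307 × 105.56 = 16.547 km/s.
v = √(v_r² + v_t²) = √((-13.15)² + 16.547²) = √446.726 = 21.136 km/s.

21.1 km/s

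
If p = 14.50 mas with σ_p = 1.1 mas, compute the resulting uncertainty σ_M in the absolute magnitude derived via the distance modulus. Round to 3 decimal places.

σ_M = 0.165 mag

M = m − 5 log₁₀ d + 5 = m + 5 log₁₀ p + 5, so ∂M/∂p = 5/(p ln 10).
σ_M = (5/ln 10) · (σ_p/p) = 2.1715 × 1.1/14.50 = 2.1715 × 0.075862 = 0.16473.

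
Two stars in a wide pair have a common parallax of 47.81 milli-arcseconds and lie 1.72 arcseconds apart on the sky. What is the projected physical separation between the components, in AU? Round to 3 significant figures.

d = 1/p = 1/0.04781″ = 20.916 pc.
At distance d (pc), an angle of θ arcsec spans θ·d AU: s = 1.72 × 20.916 = 35.976 AU.

36.0 AU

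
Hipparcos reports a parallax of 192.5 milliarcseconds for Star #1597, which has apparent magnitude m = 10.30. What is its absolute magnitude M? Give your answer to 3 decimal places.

d = 1/p = 1/0.1925″ = 5.1948 pc.
m − M = 5 log₁₀(5.1948) − 5 = 3.5778 − 5 = -1.4222.
M = m − (m − M) = 10.30 − (-1.4222) = 11.722.

M = 11.722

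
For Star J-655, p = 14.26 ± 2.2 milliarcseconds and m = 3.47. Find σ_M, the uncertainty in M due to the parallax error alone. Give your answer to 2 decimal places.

M = m − 5 log₁₀ d + 5 = m + 5 log₁₀ p + 5, so ∂M/∂p = 5/(p ln 10).
σ_M = (5/ln 10) · (σ_p/p) = 2.1715 × 2.2/14.26 = 2.1715 × 0.15428 = 0.33502.

σ_M = 0.34 mag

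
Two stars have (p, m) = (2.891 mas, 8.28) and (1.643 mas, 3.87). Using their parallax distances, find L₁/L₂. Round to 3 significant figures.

L₁/L₂ = 0.00556

d₁ = 1/p₁ = 1/0.002891″ = 345.9 pc; d₂ = 1/p₂ = 1/0.001643″ = 608.64 pc.
M₁ = m₁ − 5 log₁₀ d₁ + 5 = 8.28 − 12.6948 + 5 = 0.5852.
M₂ = 3.87 − 13.9218 + 5 = -5.0518.
L₁/L₂ = 10^(0.4(M₂ − M₁)) = 10^(0.4 × (-5.6370)) = 10^(-2.25480) = 0.0055616.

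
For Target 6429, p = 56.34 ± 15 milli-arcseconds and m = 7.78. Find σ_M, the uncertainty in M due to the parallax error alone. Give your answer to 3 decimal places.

M = m − 5 log₁₀ d + 5 = m + 5 log₁₀ p + 5, so ∂M/∂p = 5/(p ln 10).
σ_M = (5/ln 10) · (σ_p/p) = 2.1715 × 15/56.34 = 2.1715 × 0.26624 = 0.57814.

σ_M = 0.578 mag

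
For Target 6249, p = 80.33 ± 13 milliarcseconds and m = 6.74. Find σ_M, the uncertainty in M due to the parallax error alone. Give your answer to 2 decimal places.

M = m − 5 log₁₀ d + 5 = m + 5 log₁₀ p + 5, so ∂M/∂p = 5/(p ln 10).
σ_M = (5/ln 10) · (σ_p/p) = 2.1715 × 13/80.33 = 2.1715 × 0.16183 = 0.35141.

σ_M = 0.35 mag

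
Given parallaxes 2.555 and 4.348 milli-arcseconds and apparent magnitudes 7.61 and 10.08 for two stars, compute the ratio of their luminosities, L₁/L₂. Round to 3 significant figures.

d₁ = 1/p₁ = 1/0.002555″ = 391.39 pc; d₂ = 1/p₂ = 1/0.004348″ = 229.99 pc.
M₁ = m₁ − 5 log₁₀ d₁ + 5 = 7.61 − 12.9630 + 5 = -0.3530.
M₂ = 10.08 − 11.8085 + 5 = 3.2715.
L₁/L₂ = 10^(0.4(M₂ − M₁)) = 10^(0.4 × 3.6245) = 10^1.44980 = 28.171.

L₁/L₂ = 28.2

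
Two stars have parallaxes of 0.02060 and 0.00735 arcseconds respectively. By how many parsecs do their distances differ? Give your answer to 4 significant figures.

87.51 pc

d_A = 1/0.02060″ = 48.544 pc; d_B = 1/0.007350″ = 136.05 pc.
|d_B − d_A| = |136.05 − 48.544| = 87.506 pc.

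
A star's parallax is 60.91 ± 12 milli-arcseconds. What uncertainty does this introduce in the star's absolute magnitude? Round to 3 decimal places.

M = m − 5 log₁₀ d + 5 = m + 5 log₁₀ p + 5, so ∂M/∂p = 5/(p ln 10).
σ_M = (5/ln 10) · (σ_p/p) = 2.1715 × 12/60.91 = 2.1715 × 0.19701 = 0.42781.

σ_M = 0.428 mag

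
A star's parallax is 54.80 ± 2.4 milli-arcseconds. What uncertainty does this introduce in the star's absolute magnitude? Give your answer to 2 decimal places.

σ_M = 0.10 mag

M = m − 5 log₁₀ d + 5 = m + 5 log₁₀ p + 5, so ∂M/∂p = 5/(p ln 10).
σ_M = (5/ln 10) · (σ_p/p) = 2.1715 × 2.4/54.80 = 2.1715 × 0.043796 = 0.095103.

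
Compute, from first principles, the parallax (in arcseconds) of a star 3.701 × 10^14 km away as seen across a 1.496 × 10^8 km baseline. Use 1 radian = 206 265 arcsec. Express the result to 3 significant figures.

0.0834 arcsec

θ ≈ B/d = (1.496 × 10^8) / (3.701 × 10^14) = 4.0422 × 10^-7 rad.
In arcseconds: 4.0422 × 10^-7 × 206265 = 0.083376″.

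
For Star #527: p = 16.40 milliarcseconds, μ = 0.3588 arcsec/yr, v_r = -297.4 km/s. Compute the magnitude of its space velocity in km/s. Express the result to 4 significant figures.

315.0 km/s

d = 1/p = 1/0.01640″ = 60.976 pc.
v_t = 4.740 μ d = 4.740 × 0.3588 × 60.976 = 103.7 km/s.
v = √(v_r² + v_t²) = √((-297.4)² + 103.7²) = √99200.5 = 314.96 km/s.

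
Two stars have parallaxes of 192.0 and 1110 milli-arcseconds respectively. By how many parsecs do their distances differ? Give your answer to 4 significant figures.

4.307 pc

d_A = 1/0.1920″ = 5.2083 pc; d_B = 1/1.110″ = 0.9009 pc.
|d_B − d_A| = |0.9009 − 5.2083| = 4.3074 pc.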